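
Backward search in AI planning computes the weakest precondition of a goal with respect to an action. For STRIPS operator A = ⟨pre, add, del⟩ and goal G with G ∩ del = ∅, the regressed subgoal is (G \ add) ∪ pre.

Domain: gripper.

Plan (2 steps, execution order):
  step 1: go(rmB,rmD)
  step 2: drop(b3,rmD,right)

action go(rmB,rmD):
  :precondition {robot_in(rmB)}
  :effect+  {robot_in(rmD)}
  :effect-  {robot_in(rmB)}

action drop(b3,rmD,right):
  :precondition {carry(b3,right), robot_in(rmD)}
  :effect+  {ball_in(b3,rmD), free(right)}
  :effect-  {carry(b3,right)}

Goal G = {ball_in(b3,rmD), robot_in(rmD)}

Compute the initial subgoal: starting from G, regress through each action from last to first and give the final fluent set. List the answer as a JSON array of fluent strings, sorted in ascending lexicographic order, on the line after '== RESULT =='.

Regress step by step:
  through step 2 (drop(b3,rmD,right)): drop {ball_in(b3,rmD)}, keep {robot_in(rmD)}, require {carry(b3,right), robot_in(rmD)}
    → {carry(b3,right), robot_in(rmD)}
  through step 1 (go(rmB,rmD)): drop {robot_in(rmD)}, keep {carry(b3,right)}, require {robot_in(rmB)}
    → {carry(b3,right), robot_in(rmB)}

== RESULT ==
["carry(b3,right)", "robot_in(rmB)"]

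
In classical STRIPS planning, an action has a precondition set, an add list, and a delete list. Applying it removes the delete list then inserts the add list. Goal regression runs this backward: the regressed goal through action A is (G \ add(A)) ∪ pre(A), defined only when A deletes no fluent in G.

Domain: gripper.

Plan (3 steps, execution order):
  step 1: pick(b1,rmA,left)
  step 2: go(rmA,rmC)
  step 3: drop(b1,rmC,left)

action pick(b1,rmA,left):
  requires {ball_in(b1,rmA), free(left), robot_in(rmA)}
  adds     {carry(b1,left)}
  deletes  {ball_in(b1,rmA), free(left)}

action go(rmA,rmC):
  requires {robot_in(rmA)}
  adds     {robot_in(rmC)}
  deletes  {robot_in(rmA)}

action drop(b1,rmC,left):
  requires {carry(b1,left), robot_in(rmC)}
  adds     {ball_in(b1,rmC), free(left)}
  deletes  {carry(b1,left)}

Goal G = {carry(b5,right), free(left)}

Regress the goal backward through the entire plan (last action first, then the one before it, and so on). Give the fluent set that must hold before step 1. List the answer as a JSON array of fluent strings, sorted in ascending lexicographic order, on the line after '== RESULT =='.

Work backward from the goal:
  through step 3 (drop(b1,rmC,left)): drop {free(left)}, keep {carry(b5,right)}, require {carry(b1,left), robot_in(rmC)}
    → {carry(b1,left), carry(b5,right), robot_in(rmC)}
  through step 2 (go(rmA,rmC)): drop {robot_in(rmC)}, keep {carry(b1,left), carry(b5,right)}, require {robot_in(rmA)}
    → {carry(b1,left), carry(b5,right), robot_in(rmA)}
  through step 1 (pick(b1,rmA,left)): drop {carry(b1,left)}, keep {carry(b5,right), robot_in(rmA)}, require {ball_in(b1,rmA), free(left), robot_in(rmA)}
    → {ball_in(b1,rmA), carry(b5,right), free(left), robot_in(rmA)}

== RESULT ==
["ball_in(b1,rmA)", "carry(b5,right)", "free(left)", "robot_in(rmA)"]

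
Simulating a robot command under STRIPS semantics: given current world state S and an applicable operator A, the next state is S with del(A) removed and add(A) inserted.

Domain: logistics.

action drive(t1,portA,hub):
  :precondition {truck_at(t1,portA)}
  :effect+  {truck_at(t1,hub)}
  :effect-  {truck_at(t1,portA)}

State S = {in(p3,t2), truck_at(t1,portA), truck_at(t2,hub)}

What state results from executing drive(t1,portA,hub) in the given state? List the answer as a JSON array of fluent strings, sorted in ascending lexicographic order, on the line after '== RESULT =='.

Compute (S \ del) ∪ add:
  pre ⊆ S: {truck_at(t1,portA)} ⊆ S  — applicable
  S \ del = {in(p3,t2), truck_at(t2,hub)}
  ∪ add   = {in(p3,t2), truck_at(t1,hub), truck_at(t2,hub)}

== RESULT ==
["in(p3,t2)", "truck_at(t1,hub)", "truck_at(t2,hub)"]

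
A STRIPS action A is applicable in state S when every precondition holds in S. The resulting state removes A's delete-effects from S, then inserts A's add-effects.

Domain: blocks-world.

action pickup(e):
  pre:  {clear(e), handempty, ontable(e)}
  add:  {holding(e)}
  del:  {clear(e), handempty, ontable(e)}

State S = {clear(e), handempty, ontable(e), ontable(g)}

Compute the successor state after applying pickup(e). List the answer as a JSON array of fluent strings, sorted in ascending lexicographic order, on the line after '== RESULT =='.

Progress:
  pre ⊆ S: {clear(e), handempty, ontable(e)} ⊆ S  — applicable
  S \ del = {ontable(g)}
  ∪ add   = {holding(e), ontable(g)}

== RESULT ==
["holding(e)", "ontable(g)"]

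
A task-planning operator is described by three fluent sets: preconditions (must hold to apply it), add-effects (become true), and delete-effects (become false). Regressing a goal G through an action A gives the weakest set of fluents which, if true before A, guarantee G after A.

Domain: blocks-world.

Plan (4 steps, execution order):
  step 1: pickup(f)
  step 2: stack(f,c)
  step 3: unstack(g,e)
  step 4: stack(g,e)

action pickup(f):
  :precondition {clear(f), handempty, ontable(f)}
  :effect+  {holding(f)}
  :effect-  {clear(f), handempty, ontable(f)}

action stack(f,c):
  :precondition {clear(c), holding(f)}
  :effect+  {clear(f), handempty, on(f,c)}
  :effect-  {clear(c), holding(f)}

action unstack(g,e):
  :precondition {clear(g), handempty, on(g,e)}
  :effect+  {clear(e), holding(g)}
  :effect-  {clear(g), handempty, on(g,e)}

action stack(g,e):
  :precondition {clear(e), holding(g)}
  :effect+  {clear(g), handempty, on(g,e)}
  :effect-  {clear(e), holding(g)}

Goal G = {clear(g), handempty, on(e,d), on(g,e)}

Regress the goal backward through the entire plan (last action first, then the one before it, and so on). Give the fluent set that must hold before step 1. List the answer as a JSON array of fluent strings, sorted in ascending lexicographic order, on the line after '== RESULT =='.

Regress step by step:
  through step 4 (stack(g,e)): drop {clear(g), handempty, on(g,e)}, keep {on(e,d)}, require {clear(e), holding(g)}
    → {clear(e), holding(g), on(e,d)}
  through step 3 (unstack(g,e)): drop {clear(e), holding(g)}, keep {on(e,d)}, require {clear(g), handempty, on(g,e)}
    → {clear(g), handempty, on(e,d), on(g,e)}
  through step 2 (stack(f,c)): drop {handempty}, keep {clear(g), on(e,d), on(g,e)}, require {clear(c), holding(f)}
    → {clear(c), clear(g), holding(f), on(e,d), on(g,e)}
  through step 1 (pickup(f)): drop {holding(f)}, keep {clear(c), clear(g), on(e,d), on(g,e)}, require {clear(f), handempty, ontable(f)}
    → {clear(c), clear(f), clear(g), handempty, on(e,d), on(g,e), ontable(f)}

== RESULT ==
["clear(c)", "clear(f)", "clear(g)", "handempty", "on(e,d)", "on(g,e)", "ontable(f)"]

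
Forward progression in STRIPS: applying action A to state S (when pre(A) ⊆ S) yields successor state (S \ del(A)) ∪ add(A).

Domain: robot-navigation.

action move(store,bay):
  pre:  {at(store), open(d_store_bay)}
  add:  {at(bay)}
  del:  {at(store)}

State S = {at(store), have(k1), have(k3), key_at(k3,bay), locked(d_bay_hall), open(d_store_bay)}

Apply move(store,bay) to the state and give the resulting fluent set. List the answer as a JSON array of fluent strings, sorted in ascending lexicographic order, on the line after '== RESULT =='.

Compute (S \ del) ∪ add:
  pre ⊆ S: {at(store), open(d_store_bay)} ⊆ S  — applicable
  S \ del = {have(k1), have(k3), key_at(k3,bay), locked(d_bay_hall), open(d_store_bay)}
  ∪ add   = {at(bay), have(k1), have(k3), key_at(k3,bay), locked(d_bay_hall), open(d_store_bay)}

== RESULT ==
["at(bay)", "have(k1)", "have(k3)", "key_at(k3,bay)", "locked(d_bay_hall)", "open(d_store_bay)"]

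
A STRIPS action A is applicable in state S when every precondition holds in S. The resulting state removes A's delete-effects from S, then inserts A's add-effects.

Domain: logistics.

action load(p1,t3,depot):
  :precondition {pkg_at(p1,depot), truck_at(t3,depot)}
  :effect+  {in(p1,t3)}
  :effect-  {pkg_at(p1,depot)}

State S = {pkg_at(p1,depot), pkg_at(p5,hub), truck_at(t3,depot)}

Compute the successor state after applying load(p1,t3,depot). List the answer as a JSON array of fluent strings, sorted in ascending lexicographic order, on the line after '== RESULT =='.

Progress:
  pre ⊆ S: {pkg_at(p1,depot), truck_at(t3,depot)} ⊆ S  — applicable
  S \ del = {pkg_at(p5,hub), truck_at(t3,depot)}
  ∪ add   = {in(p1,t3), pkg_at(p5,hub), truck_at(t3,depot)}

== RESULT ==
["in(p1,t3)", "pkg_at(p5,hub)", "truck_at(t3,depot)"]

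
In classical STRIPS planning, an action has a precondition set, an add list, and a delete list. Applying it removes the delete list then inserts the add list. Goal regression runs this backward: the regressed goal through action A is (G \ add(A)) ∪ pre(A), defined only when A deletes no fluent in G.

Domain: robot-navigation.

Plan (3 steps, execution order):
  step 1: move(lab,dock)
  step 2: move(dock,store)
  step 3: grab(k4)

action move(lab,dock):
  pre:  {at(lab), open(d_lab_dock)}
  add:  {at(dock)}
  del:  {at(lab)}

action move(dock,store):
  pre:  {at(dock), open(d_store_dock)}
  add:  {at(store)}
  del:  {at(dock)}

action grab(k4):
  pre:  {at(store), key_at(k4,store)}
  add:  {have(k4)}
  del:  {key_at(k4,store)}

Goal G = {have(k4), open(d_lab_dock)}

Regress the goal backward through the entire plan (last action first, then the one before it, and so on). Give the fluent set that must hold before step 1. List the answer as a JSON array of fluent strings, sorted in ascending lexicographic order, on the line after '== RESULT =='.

Regress step by step:
  through step 3 (grab(k4)): drop {have(k4)}, keep {open(d_lab_dock)}, require {at(store), key_at(k4,store)}
    → {at(store), key_at(k4,store), open(d_lab_dock)}
  through step 2 (move(dock,store)): drop {at(store)}, keep {key_at(k4,store), open(d_lab_dock)}, require {at(dock), open(d_store_dock)}
    → {at(dock), key_at(k4,store), open(d_lab_dock), open(d_store_dock)}
  through step 1 (move(lab,dock)): drop {at(dock)}, keep {key_at(k4,store), open(d_lab_dock), open(d_store_dock)}, require {at(lab), open(d_lab_dock)}
    → {at(lab), key_at(k4,store), open(d_lab_dock), open(d_store_dock)}

== RESULT ==
["at(lab)", "key_at(k4,store)", "open(d_lab_dock)", "open(d_store_dock)"]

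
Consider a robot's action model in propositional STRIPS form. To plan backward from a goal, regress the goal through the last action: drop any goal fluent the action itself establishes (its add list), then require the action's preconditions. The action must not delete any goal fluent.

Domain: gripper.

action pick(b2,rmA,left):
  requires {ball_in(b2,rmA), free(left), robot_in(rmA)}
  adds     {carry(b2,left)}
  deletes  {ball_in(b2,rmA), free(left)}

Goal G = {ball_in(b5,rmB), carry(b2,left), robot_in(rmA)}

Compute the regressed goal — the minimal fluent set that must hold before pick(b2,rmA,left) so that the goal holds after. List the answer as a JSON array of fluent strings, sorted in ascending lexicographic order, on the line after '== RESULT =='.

Compute (G \ add) ∪ pre:
  G ∩ del = {}  (empty — regression defined)
  G \ add = {ball_in(b5,rmB), carry(b2,left), robot_in(rmA)} \ {carry(b2,left)} = {ball_in(b5,rmB), robot_in(rmA)}
  ∪ pre   = {ball_in(b5,rmB), robot_in(rmA)} ∪ {ball_in(b2,rmA), free(left), robot_in(rmA)}
          = {ball_in(b2,rmA), ball_in(b5,rmB), free(left), robot_in(rmA)}

== RESULT ==
["ball_in(b2,rmA)", "ball_in(b5,rmB)", "free(left)", "robot_in(rmA)"]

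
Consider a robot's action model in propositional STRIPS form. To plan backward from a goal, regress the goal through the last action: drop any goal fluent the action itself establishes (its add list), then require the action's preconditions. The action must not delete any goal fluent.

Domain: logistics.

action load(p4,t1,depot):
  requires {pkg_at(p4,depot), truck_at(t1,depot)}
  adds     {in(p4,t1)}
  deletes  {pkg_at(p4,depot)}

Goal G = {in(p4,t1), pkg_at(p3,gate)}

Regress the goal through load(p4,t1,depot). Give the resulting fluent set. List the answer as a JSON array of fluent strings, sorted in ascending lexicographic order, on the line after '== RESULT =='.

Regress:
  G ∩ del = {}  (empty — regression defined)
  G \ add = {in(p4,t1), pkg_at(p3,gate)} \ {in(p4,t1)} = {pkg_at(p3,gate)}
  ∪ pre   = {pkg_at(p3,gate)} ∪ {pkg_at(p4,depot), truck_at(t1,depot)}
          = {pkg_at(p3,gate), pkg_at(p4,depot), truck_at(t1,depot)}

== RESULT ==
["pkg_at(p3,gate)", "pkg_at(p4,depot)", "truck_at(t1,depot)"]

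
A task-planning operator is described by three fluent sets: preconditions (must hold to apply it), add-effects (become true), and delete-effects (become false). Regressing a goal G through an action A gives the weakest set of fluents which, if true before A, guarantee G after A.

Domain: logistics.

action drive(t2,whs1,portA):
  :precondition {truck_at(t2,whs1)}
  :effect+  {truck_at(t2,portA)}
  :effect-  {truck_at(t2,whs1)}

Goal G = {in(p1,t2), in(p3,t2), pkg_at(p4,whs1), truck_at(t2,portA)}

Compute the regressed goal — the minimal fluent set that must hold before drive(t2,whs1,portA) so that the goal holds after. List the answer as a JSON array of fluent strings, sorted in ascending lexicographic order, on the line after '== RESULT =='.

Compute (G \ add) ∪ pre:
  G ∩ del = {}  (empty — regression defined)
  G \ add = {in(p1,t2), in(p3,t2), pkg_at(p4,whs1), truck_at(t2,portA)} \ {truck_at(t2,portA)} = {in(p1,t2), in(p3,t2), pkg_at(p4,whs1)}
  ∪ pre   = {in(p1,t2), in(p3,t2), pkg_at(p4,whs1)} ∪ {truck_at(t2,whs1)}
          = {in(p1,t2), in(p3,t2), pkg_at(p4,whs1), truck_at(t2,whs1)}

== RESULT ==
["in(p1,t2)", "in(p3,t2)", "pkg_at(p4,whs1)", "truck_at(t2,whs1)"]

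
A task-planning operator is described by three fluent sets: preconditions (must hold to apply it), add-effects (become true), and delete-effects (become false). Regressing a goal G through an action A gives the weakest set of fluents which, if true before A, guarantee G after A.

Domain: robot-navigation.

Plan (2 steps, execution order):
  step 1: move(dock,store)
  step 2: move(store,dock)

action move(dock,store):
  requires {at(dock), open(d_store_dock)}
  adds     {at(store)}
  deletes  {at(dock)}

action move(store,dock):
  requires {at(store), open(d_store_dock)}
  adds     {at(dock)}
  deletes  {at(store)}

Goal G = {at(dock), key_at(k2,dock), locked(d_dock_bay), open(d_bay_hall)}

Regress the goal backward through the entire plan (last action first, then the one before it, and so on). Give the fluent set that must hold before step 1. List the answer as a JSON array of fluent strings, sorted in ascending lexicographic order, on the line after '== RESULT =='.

Regress step by step:
  through step 2 (move(store,dock)): drop {at(dock)}, keep {key_at(k2,dock), locked(d_dock_bay), open(d_bay_hall)}, require {at(store), open(d_store_dock)}
    → {at(store), key_at(k2,dock), locked(d_dock_bay), open(d_bay_hall), open(d_store_dock)}
  through step 1 (move(dock,store)): drop {at(store)}, keep {key_at(k2,dock), locked(d_dock_bay), open(d_bay_hall), open(d_store_dock)}, require {at(dock), open(d_store_dock)}
    → {at(dock), key_at(k2,dock), locked(d_dock_bay), open(d_bay_hall), open(d_store_dock)}

== RESULT ==
["at(dock)", "key_at(k2,dock)", "locked(d_dock_bay)", "open(d_bay_hall)", "open(d_store_dock)"]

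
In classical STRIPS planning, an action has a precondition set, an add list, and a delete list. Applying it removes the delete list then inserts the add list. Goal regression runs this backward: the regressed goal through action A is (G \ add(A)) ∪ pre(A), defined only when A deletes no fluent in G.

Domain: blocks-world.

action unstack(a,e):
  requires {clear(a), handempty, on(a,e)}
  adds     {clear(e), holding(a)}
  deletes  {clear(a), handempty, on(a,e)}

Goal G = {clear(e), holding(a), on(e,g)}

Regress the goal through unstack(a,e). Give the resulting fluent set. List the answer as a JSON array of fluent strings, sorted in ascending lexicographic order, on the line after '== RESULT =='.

Regress:
  G ∩ del = {}  (empty — regression defined)
  G \ add = {clear(e), holding(a), on(e,g)} \ {clear(e), holding(a)} = {on(e,g)}
  ∪ pre   = {on(e,g)} ∪ {clear(a), handempty, on(a,e)}
          = {clear(a), handempty, on(a,e), on(e,g)}

== RESULT ==
["clear(a)", "handempty", "on(a,e)", "on(e,g)"]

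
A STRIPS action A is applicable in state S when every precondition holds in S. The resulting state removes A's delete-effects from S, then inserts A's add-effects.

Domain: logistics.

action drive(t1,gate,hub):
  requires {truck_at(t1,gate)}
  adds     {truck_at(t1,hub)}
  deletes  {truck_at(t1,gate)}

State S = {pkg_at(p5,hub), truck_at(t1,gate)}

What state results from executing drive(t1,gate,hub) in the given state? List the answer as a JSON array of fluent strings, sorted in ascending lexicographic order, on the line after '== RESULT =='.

Compute (S \ del) ∪ add:
  pre ⊆ S: {truck_at(t1,gate)} ⊆ S  — applicable
  S \ del = {pkg_at(p5,hub)}
  ∪ add   = {pkg_at(p5,hub), truck_at(t1,hub)}

== RESULT ==
["pkg_at(p5,hub)", "truck_at(t1,hub)"]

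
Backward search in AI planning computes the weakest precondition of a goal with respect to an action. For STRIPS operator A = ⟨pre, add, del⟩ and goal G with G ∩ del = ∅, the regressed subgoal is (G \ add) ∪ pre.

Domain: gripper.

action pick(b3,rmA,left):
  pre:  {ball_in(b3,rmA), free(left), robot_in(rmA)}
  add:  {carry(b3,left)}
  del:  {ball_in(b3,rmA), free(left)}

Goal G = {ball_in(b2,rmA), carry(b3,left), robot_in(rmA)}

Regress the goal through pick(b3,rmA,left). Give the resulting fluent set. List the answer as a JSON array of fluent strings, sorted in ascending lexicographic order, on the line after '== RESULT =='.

Compute (G \ add) ∪ pre:
  G ∩ del = {}  (empty — regression defined)
  G \ add = {ball_in(b2,rmA), carry(b3,left), robot_in(rmA)} \ {carry(b3,left)} = {ball_in(b2,rmA), robot_in(rmA)}
  ∪ pre   = {ball_in(b2,rmA), robot_in(rmA)} ∪ {ball_in(b3,rmA), free(left), robot_in(rmA)}
          = {ball_in(b2,rmA), ball_in(b3,rmA), free(left), robot_in(rmA)}

== RESULT ==
["ball_in(b2,rmA)", "ball_in(b3,rmA)", "free(left)", "robot_in(rmA)"]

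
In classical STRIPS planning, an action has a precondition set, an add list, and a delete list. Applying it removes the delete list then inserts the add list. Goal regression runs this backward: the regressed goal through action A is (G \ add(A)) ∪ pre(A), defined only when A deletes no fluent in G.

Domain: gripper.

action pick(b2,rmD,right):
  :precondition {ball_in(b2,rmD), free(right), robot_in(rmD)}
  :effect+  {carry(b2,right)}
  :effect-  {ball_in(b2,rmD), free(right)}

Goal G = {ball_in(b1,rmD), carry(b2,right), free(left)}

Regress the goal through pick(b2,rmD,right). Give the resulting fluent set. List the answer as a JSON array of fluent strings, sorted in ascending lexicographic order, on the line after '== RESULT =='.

Regress:
  G ∩ del = {}  (empty — regression defined)
  G \ add = {ball_in(b1,rmD), carry(b2,right), free(left)} \ {carry(b2,right)} = {ball_in(b1,rmD), free(left)}
  ∪ pre   = {ball_in(b1,rmD), free(left)} ∪ {ball_in(b2,rmD), free(right), robot_in(rmD)}
          = {ball_in(b1,rmD), ball_in(b2,rmD), free(left), free(right), robot_in(rmD)}

== RESULT ==
["ball_in(b1,rmD)", "ball_in(b2,rmD)", "free(left)", "free(right)", "robot_in(rmD)"]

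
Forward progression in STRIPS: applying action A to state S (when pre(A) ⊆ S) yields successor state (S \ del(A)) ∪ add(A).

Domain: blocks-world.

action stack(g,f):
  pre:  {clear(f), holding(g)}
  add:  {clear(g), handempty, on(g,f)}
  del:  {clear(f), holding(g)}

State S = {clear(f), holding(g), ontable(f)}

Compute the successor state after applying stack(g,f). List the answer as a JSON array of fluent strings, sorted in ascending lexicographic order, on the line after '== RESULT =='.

Progress:
  pre ⊆ S: {clear(f), holding(g)} ⊆ S  — applicable
  S \ del = {ontable(f)}
  ∪ add   = {clear(g), handempty, on(g,f), ontable(f)}

== RESULT ==
["clear(g)", "handempty", "on(g,f)", "ontable(f)"]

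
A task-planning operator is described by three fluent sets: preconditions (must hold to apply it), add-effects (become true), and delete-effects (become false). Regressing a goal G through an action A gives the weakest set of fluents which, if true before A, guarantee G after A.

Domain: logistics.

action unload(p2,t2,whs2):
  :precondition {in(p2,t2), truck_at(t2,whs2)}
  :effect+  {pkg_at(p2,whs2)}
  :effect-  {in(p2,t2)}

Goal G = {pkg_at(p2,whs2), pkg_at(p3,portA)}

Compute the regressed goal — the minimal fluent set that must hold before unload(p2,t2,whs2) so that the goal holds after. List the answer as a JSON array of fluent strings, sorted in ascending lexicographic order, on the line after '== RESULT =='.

Compute (G \ add) ∪ pre:
  G ∩ del = {}  (empty — regression defined)
  G \ add = {pkg_at(p2,whs2), pkg_at(p3,portA)} \ {pkg_at(p2,whs2)} = {pkg_at(p3,portA)}
  ∪ pre   = {pkg_at(p3,portA)} ∪ {in(p2,t2), truck_at(t2,whs2)}
          = {in(p2,t2), pkg_at(p3,portA), truck_at(t2,whs2)}

== RESULT ==
["in(p2,t2)", "pkg_at(p3,portA)", "truck_at(t2,whs2)"]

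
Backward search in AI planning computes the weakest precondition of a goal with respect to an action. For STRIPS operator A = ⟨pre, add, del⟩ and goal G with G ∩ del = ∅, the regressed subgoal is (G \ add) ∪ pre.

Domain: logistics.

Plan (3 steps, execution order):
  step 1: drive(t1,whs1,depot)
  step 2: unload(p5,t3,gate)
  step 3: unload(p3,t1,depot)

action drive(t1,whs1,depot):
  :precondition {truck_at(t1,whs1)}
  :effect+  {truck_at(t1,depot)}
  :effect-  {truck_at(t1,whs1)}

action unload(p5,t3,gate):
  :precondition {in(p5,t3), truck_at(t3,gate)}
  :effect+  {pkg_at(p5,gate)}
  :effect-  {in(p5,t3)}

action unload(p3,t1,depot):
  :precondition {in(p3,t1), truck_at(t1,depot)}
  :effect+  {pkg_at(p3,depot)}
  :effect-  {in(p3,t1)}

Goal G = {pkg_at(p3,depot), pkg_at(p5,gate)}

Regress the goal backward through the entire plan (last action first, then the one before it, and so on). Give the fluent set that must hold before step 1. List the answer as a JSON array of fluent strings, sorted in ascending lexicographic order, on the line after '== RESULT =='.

Regress step by step:
  through step 3 (unload(p3,t1,depot)): drop {pkg_at(p3,depot)}, keep {pkg_at(p5,gate)}, require {in(p3,t1), truck_at(t1,depot)}
    → {in(p3,t1), pkg_at(p5,gate), truck_at(t1,depot)}
  through step 2 (unload(p5,t3,gate)): drop {pkg_at(p5,gate)}, keep {in(p3,t1), truck_at(t1,depot)}, require {in(p5,t3), truck_at(t3,gate)}
    → {in(p3,t1), in(p5,t3), truck_at(t1,depot), truck_at(t3,gate)}
  through step 1 (drive(t1,whs1,depot)): drop {truck_at(t1,depot)}, keep {in(p3,t1), in(p5,t3), truck_at(t3,gate)}, require {truck_at(t1,whs1)}
    → {in(p3,t1), in(p5,t3), truck_at(t1,whs1), truck_at(t3,gate)}

== RESULT ==
["in(p3,t1)", "in(p5,t3)", "truck_at(t1,whs1)", "truck_at(t3,gate)"]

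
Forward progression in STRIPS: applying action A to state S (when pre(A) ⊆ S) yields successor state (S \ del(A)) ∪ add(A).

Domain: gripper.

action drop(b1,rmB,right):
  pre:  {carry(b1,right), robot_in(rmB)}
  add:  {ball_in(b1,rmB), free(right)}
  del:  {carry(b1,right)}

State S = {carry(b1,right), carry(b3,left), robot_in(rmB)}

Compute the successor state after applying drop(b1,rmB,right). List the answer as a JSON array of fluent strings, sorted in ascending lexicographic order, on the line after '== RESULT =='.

Progress:
  pre ⊆ S: {carry(b1,right), robot_in(rmB)} ⊆ S  — applicable
  S \ del = {carry(b3,left), robot_in(rmB)}
  ∪ add   = {ball_in(b1,rmB), carry(b3,left), free(right), robot_in(rmB)}

== RESULT ==
["ball_in(b1,rmB)", "carry(b3,left)", "free(right)", "robot_in(rmB)"]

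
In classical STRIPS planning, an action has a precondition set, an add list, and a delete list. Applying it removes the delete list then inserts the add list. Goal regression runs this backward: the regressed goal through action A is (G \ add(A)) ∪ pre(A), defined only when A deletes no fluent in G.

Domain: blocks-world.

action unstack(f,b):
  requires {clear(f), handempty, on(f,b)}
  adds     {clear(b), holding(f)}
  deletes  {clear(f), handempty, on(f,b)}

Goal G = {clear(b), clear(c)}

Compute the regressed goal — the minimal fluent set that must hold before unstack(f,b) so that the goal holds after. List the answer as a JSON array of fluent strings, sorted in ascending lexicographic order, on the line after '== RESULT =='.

Compute (G \ add) ∪ pre:
  G ∩ del = {}  (empty — regression defined)
  G \ add = {clear(b), clear(c)} \ {clear(b), holding(f)} = {clear(c)}
  ∪ pre   = {clear(c)} ∪ {clear(f), handempty, on(f,b)}
          = {clear(c), clear(f), handempty, on(f,b)}

== RESULT ==
["clear(c)", "clear(f)", "handempty", "on(f,b)"]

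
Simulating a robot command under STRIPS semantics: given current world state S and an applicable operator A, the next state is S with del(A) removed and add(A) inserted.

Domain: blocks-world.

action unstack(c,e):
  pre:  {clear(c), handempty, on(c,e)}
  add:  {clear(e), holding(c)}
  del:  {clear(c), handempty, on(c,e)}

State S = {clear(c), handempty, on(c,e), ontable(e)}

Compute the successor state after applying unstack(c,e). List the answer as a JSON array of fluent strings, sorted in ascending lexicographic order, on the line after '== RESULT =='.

Progress:
  pre ⊆ S: {clear(c), handempty, on(c,e)} ⊆ S  — applicable
  S \ del = {ontable(e)}
  ∪ add   = {clear(e), holding(c), ontable(e)}

== RESULT ==
["clear(e)", "holding(c)", "ontable(e)"]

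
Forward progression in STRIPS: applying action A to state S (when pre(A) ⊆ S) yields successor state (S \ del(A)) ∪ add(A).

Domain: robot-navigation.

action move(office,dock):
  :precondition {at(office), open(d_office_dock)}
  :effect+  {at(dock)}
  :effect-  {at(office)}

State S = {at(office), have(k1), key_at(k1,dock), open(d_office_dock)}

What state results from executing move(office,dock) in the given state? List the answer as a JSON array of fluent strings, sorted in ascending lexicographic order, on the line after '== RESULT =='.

Progress:
  pre ⊆ S: {at(office), open(d_office_dock)} ⊆ S  — applicable
  S \ del = {have(k1), key_at(k1,dock), open(d_office_dock)}
  ∪ add   = {at(dock), have(k1), key_at(k1,dock), open(d_office_dock)}

== RESULT ==
["at(dock)", "have(k1)", "key_at(k1,dock)", "open(d_office_dock)"]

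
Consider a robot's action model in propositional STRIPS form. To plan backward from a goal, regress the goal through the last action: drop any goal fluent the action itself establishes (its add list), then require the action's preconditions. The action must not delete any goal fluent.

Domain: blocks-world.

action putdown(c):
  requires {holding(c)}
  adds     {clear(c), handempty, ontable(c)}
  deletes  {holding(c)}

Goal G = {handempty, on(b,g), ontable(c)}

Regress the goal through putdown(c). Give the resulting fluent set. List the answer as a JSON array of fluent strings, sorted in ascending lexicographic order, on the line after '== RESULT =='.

Regress:
  G ∩ del = {}  (empty — regression defined)
  G \ add = {handempty, on(b,g), ontable(c)} \ {clear(c), handempty, ontable(c)} = {on(b,g)}
  ∪ pre   = {on(b,g)} ∪ {holding(c)}
          = {holding(c), on(b,g)}

== RESULT ==
["holding(c)", "on(b,g)"]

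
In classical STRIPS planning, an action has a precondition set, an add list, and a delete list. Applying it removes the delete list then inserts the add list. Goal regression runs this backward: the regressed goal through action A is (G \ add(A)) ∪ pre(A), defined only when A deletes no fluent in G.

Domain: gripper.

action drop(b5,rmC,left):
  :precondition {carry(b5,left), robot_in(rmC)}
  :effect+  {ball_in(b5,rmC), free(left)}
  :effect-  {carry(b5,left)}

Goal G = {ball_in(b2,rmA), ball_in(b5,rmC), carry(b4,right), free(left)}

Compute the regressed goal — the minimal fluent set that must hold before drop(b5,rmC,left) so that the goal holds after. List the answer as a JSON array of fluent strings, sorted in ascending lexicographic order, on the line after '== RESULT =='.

Regress:
  G ∩ del = {}  (empty — regression defined)
  G \ add = {ball_in(b2,rmA), ball_in(b5,rmC), carry(b4,right), free(left)} \ {ball_in(b5,rmC), free(left)} = {ball_in(b2,rmA), carry(b4,right)}
  ∪ pre   = {ball_in(b2,rmA), carry(b4,right)} ∪ {carry(b5,left), robot_in(rmC)}
          = {ball_in(b2,rmA), carry(b4,right), carry(b5,left), robot_in(rmC)}

== RESULT ==
["ball_in(b2,rmA)", "carry(b4,right)", "carry(b5,left)", "robot_in(rmC)"]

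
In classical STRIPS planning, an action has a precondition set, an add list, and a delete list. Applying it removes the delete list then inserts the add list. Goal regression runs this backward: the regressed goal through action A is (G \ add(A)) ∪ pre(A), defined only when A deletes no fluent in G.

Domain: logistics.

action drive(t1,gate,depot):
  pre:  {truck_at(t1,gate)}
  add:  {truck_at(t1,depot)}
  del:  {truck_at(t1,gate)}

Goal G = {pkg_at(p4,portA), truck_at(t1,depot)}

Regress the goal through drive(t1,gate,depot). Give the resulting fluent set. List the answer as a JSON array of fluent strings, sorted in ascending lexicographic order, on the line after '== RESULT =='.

Regress:
  G ∩ del = {}  (empty — regression defined)
  G \ add = {pkg_at(p4,portA), truck_at(t1,depot)} \ {truck_at(t1,depot)} = {pkg_at(p4,portA)}
  ∪ pre   = {pkg_at(p4,portA)} ∪ {truck_at(t1,gate)}
          = {pkg_at(p4,portA), truck_at(t1,gate)}

== RESULT ==
["pkg_at(p4,portA)", "truck_at(t1,gate)"]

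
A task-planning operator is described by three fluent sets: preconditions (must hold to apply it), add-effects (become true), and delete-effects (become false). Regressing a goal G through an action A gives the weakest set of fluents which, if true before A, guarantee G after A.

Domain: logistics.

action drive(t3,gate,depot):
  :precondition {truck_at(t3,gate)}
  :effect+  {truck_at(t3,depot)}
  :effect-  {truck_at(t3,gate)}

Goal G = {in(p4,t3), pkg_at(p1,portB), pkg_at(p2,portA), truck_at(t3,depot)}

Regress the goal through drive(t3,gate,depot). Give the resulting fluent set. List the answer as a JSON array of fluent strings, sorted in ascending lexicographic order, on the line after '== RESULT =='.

Regress:
  G ∩ del = {}  (empty — regression defined)
  G \ add = {in(p4,t3), pkg_at(p1,portB), pkg_at(p2,portA), truck_at(t3,depot)} \ {truck_at(t3,depot)} = {in(p4,t3), pkg_at(p1,portB), pkg_at(p2,portA)}
  ∪ pre   = {in(p4,t3), pkg_at(p1,portB), pkg_at(p2,portA)} ∪ {truck_at(t3,gate)}
          = {in(p4,t3), pkg_at(p1,portB), pkg_at(p2,portA), truck_at(t3,gate)}

== RESULT ==
["in(p4,t3)", "pkg_at(p1,portB)", "pkg_at(p2,portA)", "truck_at(t3,gate)"]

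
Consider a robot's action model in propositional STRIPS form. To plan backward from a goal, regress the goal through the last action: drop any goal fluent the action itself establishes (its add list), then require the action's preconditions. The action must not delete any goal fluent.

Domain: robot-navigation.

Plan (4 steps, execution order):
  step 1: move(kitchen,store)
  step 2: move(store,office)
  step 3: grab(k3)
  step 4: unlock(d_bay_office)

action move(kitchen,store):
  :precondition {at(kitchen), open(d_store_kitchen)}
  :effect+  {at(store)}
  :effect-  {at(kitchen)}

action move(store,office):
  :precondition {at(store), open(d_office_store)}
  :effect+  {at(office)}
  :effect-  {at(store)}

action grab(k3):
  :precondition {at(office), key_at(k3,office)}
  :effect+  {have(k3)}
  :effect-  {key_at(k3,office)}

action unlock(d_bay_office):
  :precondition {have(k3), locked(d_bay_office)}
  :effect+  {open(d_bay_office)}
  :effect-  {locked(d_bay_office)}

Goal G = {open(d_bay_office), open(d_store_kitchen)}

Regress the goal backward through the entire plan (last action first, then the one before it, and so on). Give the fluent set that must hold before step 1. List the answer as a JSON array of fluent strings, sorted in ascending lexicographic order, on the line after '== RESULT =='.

Work backward from the goal:
  through step 4 (unlock(d_bay_office)): drop {open(d_bay_office)}, keep {open(d_store_kitchen)}, require {have(k3), locked(d_bay_office)}
    → {have(k3), locked(d_bay_office), open(d_store_kitchen)}
  through step 3 (grab(k3)): drop {have(k3)}, keep {locked(d_bay_office), open(d_store_kitchen)}, require {at(office), key_at(k3,office)}
    → {at(office), key_at(k3,office), locked(d_bay_office), open(d_store_kitchen)}
  through step 2 (move(store,office)): drop {at(office)}, keep {key_at(k3,office), locked(d_bay_office), open(d_store_kitchen)}, require {at(store), open(d_office_store)}
    → {at(store), key_at(k3,office), locked(d_bay_office), open(d_office_store), open(d_store_kitchen)}
  through step 1 (move(kitchen,store)): drop {at(store)}, keep {key_at(k3,office), locked(d_bay_office), open(d_office_store), open(d_store_kitchen)}, require {at(kitchen), open(d_store_kitchen)}
    → {at(kitchen), key_at(k3,office), locked(d_bay_office), open(d_office_store), open(d_store_kitchen)}

== RESULT ==
["at(kitchen)", "key_at(k3,office)", "locked(d_bay_office)", "open(d_office_store)", "open(d_store_kitchen)"]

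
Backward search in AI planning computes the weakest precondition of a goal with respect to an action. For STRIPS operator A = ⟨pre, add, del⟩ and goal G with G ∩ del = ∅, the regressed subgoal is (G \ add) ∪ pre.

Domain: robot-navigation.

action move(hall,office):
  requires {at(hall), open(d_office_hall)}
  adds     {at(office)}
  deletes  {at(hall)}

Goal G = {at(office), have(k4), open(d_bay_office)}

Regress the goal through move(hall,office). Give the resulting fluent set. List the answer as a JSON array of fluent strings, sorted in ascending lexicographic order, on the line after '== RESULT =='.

Compute (G \ add) ∪ pre:
  G ∩ del = {}  (empty — regression defined)
  G \ add = {at(office), have(k4), open(d_bay_office)} \ {at(office)} = {have(k4), open(d_bay_office)}
  ∪ pre   = {have(k4), open(d_bay_office)} ∪ {at(hall), open(d_office_hall)}
          = {at(hall), have(k4), open(d_bay_office), open(d_office_hall)}

== RESULT ==
["at(hall)", "have(k4)", "open(d_bay_office)", "open(d_office_hall)"]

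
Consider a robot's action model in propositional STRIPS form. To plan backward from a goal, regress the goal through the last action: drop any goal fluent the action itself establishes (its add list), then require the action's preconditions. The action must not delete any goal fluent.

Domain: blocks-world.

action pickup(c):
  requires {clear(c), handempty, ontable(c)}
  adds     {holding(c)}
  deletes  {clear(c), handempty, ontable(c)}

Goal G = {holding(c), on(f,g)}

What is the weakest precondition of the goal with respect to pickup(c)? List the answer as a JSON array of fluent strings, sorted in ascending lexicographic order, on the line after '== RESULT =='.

Compute (G \ add) ∪ pre:
  G ∩ del = {}  (empty — regression defined)
  G \ add = {holding(c), on(f,g)} \ {holding(c)} = {on(f,g)}
  ∪ pre   = {on(f,g)} ∪ {clear(c), handempty, ontable(c)}
          = {clear(c), handempty, on(f,g), ontable(c)}

== RESULT ==
["clear(c)", "handempty", "on(f,g)", "ontable(c)"]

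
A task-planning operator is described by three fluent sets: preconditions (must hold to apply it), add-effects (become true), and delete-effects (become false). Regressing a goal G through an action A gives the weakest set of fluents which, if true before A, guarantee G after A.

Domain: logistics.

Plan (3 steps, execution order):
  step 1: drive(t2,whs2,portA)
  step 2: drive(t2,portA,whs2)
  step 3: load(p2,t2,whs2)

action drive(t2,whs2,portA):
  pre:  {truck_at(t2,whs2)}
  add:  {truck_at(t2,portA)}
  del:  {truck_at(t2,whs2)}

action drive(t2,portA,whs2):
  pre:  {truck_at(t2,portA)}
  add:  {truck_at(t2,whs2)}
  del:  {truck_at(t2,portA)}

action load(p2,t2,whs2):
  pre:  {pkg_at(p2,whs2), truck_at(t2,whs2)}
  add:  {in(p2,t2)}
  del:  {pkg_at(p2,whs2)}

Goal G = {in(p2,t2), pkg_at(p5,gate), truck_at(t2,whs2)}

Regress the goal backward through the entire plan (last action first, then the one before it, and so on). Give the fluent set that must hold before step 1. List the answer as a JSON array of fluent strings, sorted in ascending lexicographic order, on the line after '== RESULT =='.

Regress step by step:
  through step 3 (load(p2,t2,whs2)): drop {in(p2,t2)}, keep {pkg_at(p5,gate), truck_at(t2,whs2)}, require {pkg_at(p2,whs2), truck_at(t2,whs2)}
    → {pkg_at(p2,whs2), pkg_at(p5,gate), truck_at(t2,whs2)}
  through step 2 (drive(t2,portA,whs2)): drop {truck_at(t2,whs2)}, keep {pkg_at(p2,whs2), pkg_at(p5,gate)}, require {truck_at(t2,portA)}
    → {pkg_at(p2,whs2), pkg_at(p5,gate), truck_at(t2,portA)}
  through step 1 (drive(t2,whs2,portA)): drop {truck_at(t2,portA)}, keep {pkg_at(p2,whs2), pkg_at(p5,gate)}, require {truck_at(t2,whs2)}
    → {pkg_at(p2,whs2), pkg_at(p5,gate), truck_at(t2,whs2)}

== RESULT ==
["pkg_at(p2,whs2)", "pkg_at(p5,gate)", "truck_at(t2,whs2)"]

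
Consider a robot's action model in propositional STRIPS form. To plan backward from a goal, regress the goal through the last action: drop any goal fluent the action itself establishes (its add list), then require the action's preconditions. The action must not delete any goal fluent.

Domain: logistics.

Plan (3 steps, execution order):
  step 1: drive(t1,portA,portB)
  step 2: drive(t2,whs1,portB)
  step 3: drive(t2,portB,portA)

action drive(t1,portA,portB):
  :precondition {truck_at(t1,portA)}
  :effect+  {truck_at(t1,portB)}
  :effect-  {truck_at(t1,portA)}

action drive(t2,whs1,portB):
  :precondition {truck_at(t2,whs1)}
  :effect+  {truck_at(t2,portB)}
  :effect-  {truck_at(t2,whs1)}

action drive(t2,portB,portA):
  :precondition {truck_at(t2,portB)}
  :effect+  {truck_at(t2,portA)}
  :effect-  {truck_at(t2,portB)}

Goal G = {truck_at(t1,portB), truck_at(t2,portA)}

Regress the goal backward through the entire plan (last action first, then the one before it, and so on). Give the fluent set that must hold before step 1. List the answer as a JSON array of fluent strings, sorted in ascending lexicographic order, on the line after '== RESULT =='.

Work backward from the goal:
  through step 3 (drive(t2,portB,portA)): drop {truck_at(t2,portA)}, keep {truck_at(t1,portB)}, require {truck_at(t2,portB)}
    → {truck_at(t1,portB), truck_at(t2,portB)}
  through step 2 (drive(t2,whs1,portB)): drop {truck_at(t2,portB)}, keep {truck_at(t1,portB)}, require {truck_at(t2,whs1)}
    → {truck_at(t1,portB), truck_at(t2,whs1)}
  through step 1 (drive(t1,portA,portB)): drop {truck_at(t1,portB)}, keep {truck_at(t2,whs1)}, require {truck_at(t1,portA)}
    → {truck_at(t1,portA), truck_at(t2,whs1)}

== RESULT ==
["truck_at(t1,portA)", "truck_at(t2,whs1)"]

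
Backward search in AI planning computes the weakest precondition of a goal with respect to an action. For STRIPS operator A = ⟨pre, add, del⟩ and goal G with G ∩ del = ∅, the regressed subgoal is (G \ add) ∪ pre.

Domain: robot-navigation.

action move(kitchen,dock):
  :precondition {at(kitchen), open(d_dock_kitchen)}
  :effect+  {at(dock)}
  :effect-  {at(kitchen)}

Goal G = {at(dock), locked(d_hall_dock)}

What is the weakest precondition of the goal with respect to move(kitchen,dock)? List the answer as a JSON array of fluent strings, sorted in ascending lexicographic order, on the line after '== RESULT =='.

Compute (G \ add) ∪ pre:
  G ∩ del = {}  (empty — regression defined)
  G \ add = {at(dock), locked(d_hall_dock)} \ {at(dock)} = {locked(d_hall_dock)}
  ∪ pre   = {locked(d_hall_dock)} ∪ {at(kitchen), open(d_dock_kitchen)}
          = {at(kitchen), locked(d_hall_dock), open(d_dock_kitchen)}

== RESULT ==
["at(kitchen)", "locked(d_hall_dock)", "open(d_dock_kitchen)"]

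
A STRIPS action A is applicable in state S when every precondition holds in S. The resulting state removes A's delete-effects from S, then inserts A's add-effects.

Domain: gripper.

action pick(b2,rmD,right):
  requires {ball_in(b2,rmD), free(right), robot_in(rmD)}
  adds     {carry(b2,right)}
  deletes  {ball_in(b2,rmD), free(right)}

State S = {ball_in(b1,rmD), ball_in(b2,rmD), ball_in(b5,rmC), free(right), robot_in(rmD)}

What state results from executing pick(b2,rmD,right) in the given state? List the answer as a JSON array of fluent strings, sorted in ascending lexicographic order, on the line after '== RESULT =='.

Progress:
  pre ⊆ S: {ball_in(b2,rmD), free(right), robot_in(rmD)} ⊆ S  — applicable
  S \ del = {ball_in(b1,rmD), ball_in(b5,rmC), robot_in(rmD)}
  ∪ add   = {ball_in(b1,rmD), ball_in(b5,rmC), carry(b2,right), robot_in(rmD)}

== RESULT ==
["ball_in(b1,rmD)", "ball_in(b5,rmC)", "carry(b2,right)", "robot_in(rmD)"]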